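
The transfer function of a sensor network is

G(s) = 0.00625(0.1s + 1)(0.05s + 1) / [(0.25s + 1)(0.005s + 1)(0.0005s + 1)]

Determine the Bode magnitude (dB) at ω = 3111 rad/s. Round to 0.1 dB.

-37.4 dB

At ω = 3111 rad/s:
zero (1 + j3111·0.1) = 1 + j311.1 → |·| ≈ 311.1, ∠ ≈ 89.82°
zero (1 + j3111·0.05) = 1 + j155.55 → |·| ≈ 155.55, ∠ ≈ 89.63°
pole (1 + j3111·0.25) = 1 + j777.75 → |·| ≈ 777.75, ∠ ≈ 89.93°
pole (1 + j3111·0.005) = 1 + j15.555 → |·| ≈ 15.587, ∠ ≈ 86.32°
pole (1 + j3111·0.0005) = 1 + j1.5555 → |·| ≈ 1.8492, ∠ ≈ 57.26°
|G| = 0.00625 · 311.1 · 155.55 / (777.75 · 15.587 · 1.8492) ≈ 0.013492
Gain = 20 log₁₀(0.013492) ≈ -37.40 dB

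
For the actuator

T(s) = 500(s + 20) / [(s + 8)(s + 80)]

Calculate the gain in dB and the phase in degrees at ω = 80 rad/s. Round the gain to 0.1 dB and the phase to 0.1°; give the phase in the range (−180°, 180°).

13.1 dB, -53.3°

At s = jω = j80:
zero (s+20): 20 + j80 → |·| = √(20²+80²) = √6800 ≈ 82.462, ∠ = arctan(80/20) ≈ 75.96°
pole (s+8): 8 + j80 → |·| = √(8²+80²) = √6464 ≈ 80.399, ∠ = arctan(80/8) ≈ 84.29°
pole (s+80): 80 + j80 → |·| = √(80²+80²) = √12800 ≈ 113.14, ∠ = arctan(80/80) ≈ 45.00°
|T| = 500 · 82.462 / 9096.3 ≈ 4.5327
Gain = 20 log₁₀(4.5327) ≈ 13.13 dB
∠T = 75.96° − 129.29° = -53.33°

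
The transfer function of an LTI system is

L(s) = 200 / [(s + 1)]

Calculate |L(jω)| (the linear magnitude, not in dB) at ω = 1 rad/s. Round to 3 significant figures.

141

At ω = 1 rad/s:
pole (1 + j1·1) = 1 + j1 → |·| ≈ 1.4142, ∠ ≈ 45.00°
|L| = 200 · 1 / (1.4142) ≈ 141.42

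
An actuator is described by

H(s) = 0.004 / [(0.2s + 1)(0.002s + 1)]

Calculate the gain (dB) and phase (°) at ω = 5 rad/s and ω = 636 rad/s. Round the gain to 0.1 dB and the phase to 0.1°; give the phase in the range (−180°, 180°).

ω = 5: -51.0 dB, -45.6°; ω = 636: -94.2 dB, -141.4°

At ω = 5 rad/s:
pole (1 + j5·0.2) = 1 + j1 → |·| ≈ 1.4142, ∠ ≈ 45.00°
pole (1 + j5·0.002) = 1 + j0.01 → |·| ≈ 1, ∠ ≈ 0.57°
|H| = 0.004 · 1 / (1.4142 · 1) ≈ 0.0028285
Gain = 20 log₁₀(0.0028285) ≈ -50.97 dB
∠H = (0°) − (45.00° + 0.57°) = -45.57°

At ω = 636 rad/s:
pole (1 + j636·0.2) = 1 + j127.2 → |·| ≈ 127.2, ∠ ≈ 89.55°
pole (1 + j636·0.002) = 1 + j1.272 → |·| ≈ 1.618, ∠ ≈ 51.83°
|H| = 0.004 · 1 / (127.2 · 1.618) ≈ 1.9435e-05
Gain = 20 log₁₀(1.9435e-05) ≈ -94.23 dB
∠H = (0°) − (89.55° + 51.83°) = -141.38°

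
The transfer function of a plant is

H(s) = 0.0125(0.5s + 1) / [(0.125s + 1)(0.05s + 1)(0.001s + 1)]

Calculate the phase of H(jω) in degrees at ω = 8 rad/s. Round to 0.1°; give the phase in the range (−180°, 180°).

8.7°

At ω = 8 rad/s:
zero (1 + j8·0.5) = 1 + j4 → |·| ≈ 4.1231, ∠ ≈ 75.96°
pole (1 + j8·0.125) = 1 + j1 → |·| ≈ 1.4142, ∠ ≈ 45.00°
pole (1 + j8·0.05) = 1 + j0.4 → |·| ≈ 1.077, ∠ ≈ 21.80°
pole (1 + j8·0.001) = 1 + j0.008 → |·| ≈ 1, ∠ ≈ 0.46°
∠H = (75.96°) − (45.00° + 21.80° + 0.46°) = 8.70°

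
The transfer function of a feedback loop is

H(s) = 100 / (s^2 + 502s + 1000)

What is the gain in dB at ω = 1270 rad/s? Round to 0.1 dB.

-84.8 dB

Substitute s = j1270:
Numerator: 100 = 100 + j0
Denominator: (j1270)^2 + 502(j1270) + 1000 = -1611900 + j637540
|N| = √(100² + 0²) ≈ 100, ∠N ≈ 0.00°
|D| = √(1611900² + 637540²) ≈ 1.7334e+06, ∠D ≈ 158.42°
|H| = 100 / 1.7334e+06 ≈ 5.769e-05
Gain = 20 log₁₀(5.769e-05) ≈ -84.78 dB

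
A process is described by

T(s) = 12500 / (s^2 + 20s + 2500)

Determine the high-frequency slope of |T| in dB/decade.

Each pole contributes −20 dB/decade at high frequency; each zero contributes +20 dB/decade.
Net: 0 zero(s) − 2 pole(s) → -40 dB/decade.

-40 dB/decade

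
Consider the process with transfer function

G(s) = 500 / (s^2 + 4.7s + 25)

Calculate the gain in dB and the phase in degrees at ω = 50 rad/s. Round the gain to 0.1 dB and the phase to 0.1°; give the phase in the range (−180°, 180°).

-13.9 dB, -174.6°

At s = jω = j50:
quadratic: (j50)² + 4.7·j50 + 25 = -2475 + j235 → |·| ≈ 2486.1, ∠ ≈ 174.58°
|G| = 500 / 2486.1 ≈ 0.20112
Gain = 20 log₁₀(0.20112) ≈ -13.93 dB
∠G = 0.00° − 174.58° = -174.58°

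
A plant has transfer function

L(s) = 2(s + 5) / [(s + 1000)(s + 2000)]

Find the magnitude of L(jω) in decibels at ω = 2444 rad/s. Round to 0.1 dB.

At s = jω = j2444:
zero (s+5): 5 + j2444 → |·| = √(5²+2444²) = √5973161 ≈ 2444, ∠ = arctan(2444/5) ≈ 89.88°
pole (s+1000): 1000 + j2444 → |·| = √(1000²+2444²) = √6973136 ≈ 2640.7, ∠ = arctan(2444/1000) ≈ 67.75°
pole (s+2000): 2000 + j2444 → |·| = √(2000²+2444²) = √9973136 ≈ 3158, ∠ = arctan(2444/2000) ≈ 50.71°
|L| = 2 · 2444 / 8.3393e+06 ≈ 0.00058614
Gain = 20 log₁₀(0.00058614) ≈ -64.64 dB

-64.6 dB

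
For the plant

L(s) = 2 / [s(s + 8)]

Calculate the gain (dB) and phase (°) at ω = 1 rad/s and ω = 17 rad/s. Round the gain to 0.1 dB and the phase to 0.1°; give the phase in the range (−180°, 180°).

ω = 1: -12.1 dB, -97.1°; ω = 17: -44.1 dB, -154.8°

At s = jω = j1:
pole (s+8): 8 + j1 → |·| = √(8²+1²) = √65 ≈ 8.0623, ∠ = arctan(1/8) ≈ 7.13°
pole at origin: |s| = 1, ∠ = 90.00° (in denominator)
|L| = 2 / 8.0623 ≈ 0.24807
Gain = 20 log₁₀(0.24807) ≈ -12.11 dB
∠L = 0.00° − 97.13° = -97.13°

At s = jω = j17:
pole (s+8): 8 + j17 → |·| = √(8²+17²) = √353 ≈ 18.788, ∠ = arctan(17/8) ≈ 64.80°
pole at origin: |s| = 17, ∠ = 90.00° (in denominator)
|L| = 2 / 319.4 ≈ 0.0062617
Gain = 20 log₁₀(0.0062617) ≈ -44.07 dB
∠L = 0.00° − 154.80° = -154.80°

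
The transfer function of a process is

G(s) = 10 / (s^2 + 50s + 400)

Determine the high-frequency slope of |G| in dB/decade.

-40 dB/decade

Each pole contributes −20 dB/decade at high frequency; each zero contributes +20 dB/decade.
Net: 0 zero(s) − 2 pole(s) → -40 dB/decade.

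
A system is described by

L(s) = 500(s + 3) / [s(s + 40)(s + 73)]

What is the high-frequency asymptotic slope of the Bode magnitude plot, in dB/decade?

Each pole contributes −20 dB/decade at high frequency; each zero contributes +20 dB/decade.
Net: 1 zero(s) − 3 pole(s) → -40 dB/decade.

-40 dB/decade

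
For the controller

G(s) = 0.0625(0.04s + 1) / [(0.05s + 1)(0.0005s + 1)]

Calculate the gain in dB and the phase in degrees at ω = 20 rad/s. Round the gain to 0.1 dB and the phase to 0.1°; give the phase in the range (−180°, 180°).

At ω = 20 rad/s:
zero (1 + j20·0.04) = 1 + j0.8 → |·| ≈ 1.2806, ∠ ≈ 38.66°
pole (1 + j20·0.05) = 1 + j1 → |·| ≈ 1.4142, ∠ ≈ 45.00°
pole (1 + j20·0.0005) = 1 + j0.01 → |·| ≈ 1, ∠ ≈ 0.57°
|G| = 0.0625 · 1.2806 / (1.4142 · 1) ≈ 0.056596
Gain = 20 log₁₀(0.056596) ≈ -24.94 dB
∠G = (38.66°) − (45.00° + 0.57°) = -6.91°

-24.9 dB, -6.9°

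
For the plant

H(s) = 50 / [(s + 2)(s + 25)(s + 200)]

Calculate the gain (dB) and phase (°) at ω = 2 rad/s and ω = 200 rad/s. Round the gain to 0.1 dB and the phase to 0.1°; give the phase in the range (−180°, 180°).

ω = 2: -49.1 dB, -50.1°; ω = 200: -107.2 dB, 142.7°

At s = jω = j2:
pole (s+2): 2 + j2 → |·| = √(2²+2²) = √8 ≈ 2.8284, ∠ = arctan(2/2) ≈ 45.00°
pole (s+25): 25 + j2 → |·| = √(25²+2²) = √629 ≈ 25.08, ∠ = arctan(2/25) ≈ 4.57°
pole (s+200): 200 + j2 → |·| = √(200²+2²) = √40004 ≈ 200.01, ∠ = arctan(2/200) ≈ 0.57°
|H| = 50 / 14188 ≈ 0.0035241
Gain = 20 log₁₀(0.0035241) ≈ -49.06 dB
∠H = 0.00° − 50.14° = -50.14°

At s = jω = j200:
pole (s+2): 2 + j200 → |·| = √(2²+200²) = √40004 ≈ 200.01, ∠ = arctan(200/2) ≈ 89.43°
pole (s+25): 25 + j200 → |·| = √(25²+200²) = √40625 ≈ 201.56, ∠ = arctan(200/25) ≈ 82.87°
pole (s+200): 200 + j200 → |·| = √(200²+200²) = √80000 ≈ 282.84, ∠ = arctan(200/200) ≈ 45.00°
|H| = 50 / 1.1402e+07 ≈ 4.3852e-06
Gain = 20 log₁₀(4.3852e-06) ≈ -107.16 dB
∠H = 0.00° − 217.30° = -217.30° ≡ 142.70° (principal value)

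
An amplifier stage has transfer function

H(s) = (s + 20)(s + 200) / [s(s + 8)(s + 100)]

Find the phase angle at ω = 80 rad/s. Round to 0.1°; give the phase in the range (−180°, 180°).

At s = jω = j80:
zero (s+20): 20 + j80 → |·| = √(20²+80²) = √6800 ≈ 82.462, ∠ = arctan(80/20) ≈ 75.96°
zero (s+200): 200 + j80 → |·| = √(200²+80²) = √46400 ≈ 215.41, ∠ = arctan(80/200) ≈ 21.80°
pole (s+8): 8 + j80 → |·| = √(8²+80²) = √6464 ≈ 80.399, ∠ = arctan(80/8) ≈ 84.29°
pole (s+100): 100 + j80 → |·| = √(100²+80²) = √16400 ≈ 128.06, ∠ = arctan(80/100) ≈ 38.66°
pole at origin: |s| = 80, ∠ = 90.00° (in denominator)
∠H = 97.76° − 212.95° = -115.19°

-115.2°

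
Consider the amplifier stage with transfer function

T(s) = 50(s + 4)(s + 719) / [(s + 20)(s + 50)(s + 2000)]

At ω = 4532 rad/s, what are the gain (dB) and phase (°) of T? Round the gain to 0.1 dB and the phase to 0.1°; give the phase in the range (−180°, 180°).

-39.8 dB, -74.4°

At s = jω = j4532:
zero (s+4): 4 + j4532 → |·| = √(4²+4532²) = √20539040 ≈ 4532, ∠ = arctan(4532/4) ≈ 89.95°
zero (s+719): 719 + j4532 → |·| = √(719²+4532²) = √21055985 ≈ 4588.7, ∠ = arctan(4532/719) ≈ 80.99°
pole (s+20): 20 + j4532 → |·| = √(20²+4532²) = √20539424 ≈ 4532, ∠ = arctan(4532/20) ≈ 89.75°
pole (s+50): 50 + j4532 → |·| = √(50²+4532²) = √20541524 ≈ 4532.3, ∠ = arctan(4532/50) ≈ 89.37°
pole (s+2000): 2000 + j4532 → |·| = √(2000²+4532²) = √24539024 ≈ 4953.7, ∠ = arctan(4532/2000) ≈ 66.19°
|T| = 50 · 2.0796e+07 / 1.0175e+11 ≈ 0.010219
Gain = 20 log₁₀(0.010219) ≈ -39.81 dB
∠T = 170.94° − 245.31° = -74.37°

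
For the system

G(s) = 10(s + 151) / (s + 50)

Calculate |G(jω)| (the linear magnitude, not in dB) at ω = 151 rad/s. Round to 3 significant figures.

At s = jω = j151:
zero (s+151): 151 + j151 → |·| = √(151²+151²) = √45602 ≈ 213.55, ∠ = arctan(151/151) ≈ 45.00°
pole (s+50): 50 + j151 → |·| = √(50²+151²) = √25301 ≈ 159.06, ∠ = arctan(151/50) ≈ 71.68°
|G| = 10 · 213.55 / 159.06 ≈ 13.426

13.4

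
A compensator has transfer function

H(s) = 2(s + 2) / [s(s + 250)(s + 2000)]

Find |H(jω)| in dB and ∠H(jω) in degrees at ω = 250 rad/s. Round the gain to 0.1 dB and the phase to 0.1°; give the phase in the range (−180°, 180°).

At s = jω = j250:
zero (s+2): 2 + j250 → |·| = √(2²+250²) = √62504 ≈ 250.01, ∠ = arctan(250/2) ≈ 89.54°
pole (s+250): 250 + j250 → |·| = √(250²+250²) = √125000 ≈ 353.55, ∠ = arctan(250/250) ≈ 45.00°
pole (s+2000): 2000 + j250 → |·| = √(2000²+250²) = √4062500 ≈ 2015.6, ∠ = arctan(250/2000) ≈ 7.13°
pole at origin: |s| = 250, ∠ = 90.00° (in denominator)
|H| = 2 · 250.01 / 1.7815e+08 ≈ 2.8067e-06
Gain = 20 log₁₀(2.8067e-06) ≈ -111.04 dB
∠H = 89.54° − 142.13° = -52.59°

-111.0 dB, -52.6°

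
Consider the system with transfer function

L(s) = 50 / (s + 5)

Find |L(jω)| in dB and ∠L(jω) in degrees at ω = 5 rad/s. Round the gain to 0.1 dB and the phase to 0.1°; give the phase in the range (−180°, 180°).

Substitute s = j5:
Numerator: 50 = 50 + j0
Denominator: (j5) + 5 = 5 + j5
|N| = √(50² + 0²) ≈ 50, ∠N ≈ 0.00°
|D| = √(5² + 5²) ≈ 7.0711, ∠D ≈ 45.00°
|L| = 50 / 7.0711 ≈ 7.071
Gain = 20 log₁₀(7.071) ≈ 16.99 dB
∠L = 0.00° − 45.00° = -45.00°

17.0 dB, -45.0°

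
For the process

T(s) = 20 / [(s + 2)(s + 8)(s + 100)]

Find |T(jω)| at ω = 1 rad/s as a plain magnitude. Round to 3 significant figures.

At s = jω = j1:
pole (s+2): 2 + j1 → |·| = √(2²+1²) = √5 ≈ 2.2361, ∠ = arctan(1/2) ≈ 26.57°
pole (s+8): 8 + j1 → |·| = √(8²+1²) = √65 ≈ 8.0623, ∠ = arctan(1/8) ≈ 7.13°
pole (s+100): 100 + j1 → |·| = √(100²+1²) = √10001 ≈ 100, ∠ = arctan(1/100) ≈ 0.57°
|T| = 20 / 1802.8 ≈ 0.011094

0.0111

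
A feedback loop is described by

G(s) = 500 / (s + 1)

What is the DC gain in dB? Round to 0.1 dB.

G(0) = 500 / 1 = 500
20 log₁₀(500) ≈ 53.98 dB

54.0 dB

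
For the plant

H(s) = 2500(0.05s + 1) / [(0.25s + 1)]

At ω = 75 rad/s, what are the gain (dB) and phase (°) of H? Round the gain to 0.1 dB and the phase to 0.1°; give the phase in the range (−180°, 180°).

At ω = 75 rad/s:
zero (1 + j75·0.05) = 1 + j3.75 → |·| ≈ 3.881, ∠ ≈ 75.07°
pole (1 + j75·0.25) = 1 + j18.75 → |·| ≈ 18.777, ∠ ≈ 86.95°
|H| = 2500 · 3.881 / (18.777) ≈ 516.72
Gain = 20 log₁₀(516.72) ≈ 54.27 dB
∠H = (75.07°) − (86.95°) = -11.88°

54.3 dB, -11.9°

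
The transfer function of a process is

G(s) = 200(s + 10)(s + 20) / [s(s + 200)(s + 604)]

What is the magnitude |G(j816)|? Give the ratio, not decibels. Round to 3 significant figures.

At s = jω = j816:
zero (s+10): 10 + j816 → |·| = √(10²+816²) = √665956 ≈ 816.06, ∠ = arctan(816/10) ≈ 89.30°
zero (s+20): 20 + j816 → |·| = √(20²+816²) = √666256 ≈ 816.25, ∠ = arctan(816/20) ≈ 88.60°
pole (s+200): 200 + j816 → |·| = √(200²+816²) = √705856 ≈ 840.15, ∠ = arctan(816/200) ≈ 76.23°
pole (s+604): 604 + j816 → |·| = √(604²+816²) = √1030672 ≈ 1015.2, ∠ = arctan(816/604) ≈ 53.49°
pole at origin: |s| = 816, ∠ = 90.00° (in denominator)
|G| = 200 · 6.6611e+05 / 6.9598e+08 ≈ 0.19142

0.191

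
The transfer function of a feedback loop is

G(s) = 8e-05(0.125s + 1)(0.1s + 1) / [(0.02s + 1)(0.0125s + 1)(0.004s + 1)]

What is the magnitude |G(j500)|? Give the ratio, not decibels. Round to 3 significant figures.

0.00176

At ω = 500 rad/s:
zero (1 + j500·0.125) = 1 + j62.5 → |·| ≈ 62.508, ∠ ≈ 89.08°
zero (1 + j500·0.1) = 1 + j50 → |·| ≈ 50.01, ∠ ≈ 88.85°
pole (1 + j500·0.02) = 1 + j10 → |·| ≈ 10.05, ∠ ≈ 84.29°
pole (1 + j500·0.0125) = 1 + j6.25 → |·| ≈ 6.3295, ∠ ≈ 80.91°
pole (1 + j500·0.004) = 1 + j2 → |·| ≈ 2.2361, ∠ ≈ 63.43°
|G| = 8e-05 · 62.508 · 50.01 / (10.05 · 6.3295 · 2.2361) ≈ 0.0017581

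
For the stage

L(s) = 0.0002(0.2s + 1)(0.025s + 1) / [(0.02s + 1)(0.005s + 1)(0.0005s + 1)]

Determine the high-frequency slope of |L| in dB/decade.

Each pole contributes −20 dB/decade at high frequency; each zero contributes +20 dB/decade.
Net: 2 zero(s) − 3 pole(s) → -20 dB/decade.

-20 dB/decade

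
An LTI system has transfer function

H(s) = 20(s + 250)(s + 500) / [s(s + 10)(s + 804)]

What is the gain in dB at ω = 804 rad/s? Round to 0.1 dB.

At s = jω = j804:
zero (s+250): 250 + j804 → |·| = √(250²+804²) = √708916 ≈ 841.97, ∠ = arctan(804/250) ≈ 72.73°
zero (s+500): 500 + j804 → |·| = √(500²+804²) = √896416 ≈ 946.79, ∠ = arctan(804/500) ≈ 58.12°
pole (s+10): 10 + j804 → |·| = √(10²+804²) = √646516 ≈ 804.06, ∠ = arctan(804/10) ≈ 89.29°
pole (s+804): 804 + j804 → |·| = √(804²+804²) = √1292832 ≈ 1137, ∠ = arctan(804/804) ≈ 45.00°
pole at origin: |s| = 804, ∠ = 90.00° (in denominator)
|H| = 20 · 7.9717e+05 / 7.3503e+08 ≈ 0.021691
Gain = 20 log₁₀(0.021691) ≈ -33.27 dB

-33.3 dB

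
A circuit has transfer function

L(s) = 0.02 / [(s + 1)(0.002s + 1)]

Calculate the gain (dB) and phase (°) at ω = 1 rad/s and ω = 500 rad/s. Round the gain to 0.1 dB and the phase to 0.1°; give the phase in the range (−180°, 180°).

ω = 1: -37.0 dB, -45.1°; ω = 500: -91.0 dB, -134.9°

At ω = 1 rad/s:
pole (1 + j1·1) = 1 + j1 → |·| ≈ 1.4142, ∠ ≈ 45.00°
pole (1 + j1·0.002) = 1 + j0.002 → |·| ≈ 1, ∠ ≈ 0.11°
|L| = 0.02 · 1 / (1.4142 · 1) ≈ 0.014142
Gain = 20 log₁₀(0.014142) ≈ -36.99 dB
∠L = (0°) − (45.00° + 0.11°) = -45.11°

At ω = 500 rad/s:
pole (1 + j500·1) = 1 + j500 → |·| ≈ 500, ∠ ≈ 89.89°
pole (1 + j500·0.002) = 1 + j1 → |·| ≈ 1.4142, ∠ ≈ 45.00°
|L| = 0.02 · 1 / (500 · 1.4142) ≈ 2.8285e-05
Gain = 20 log₁₀(2.8285e-05) ≈ -90.97 dB
∠L = (0°) − (89.89° + 45.00°) = -134.89°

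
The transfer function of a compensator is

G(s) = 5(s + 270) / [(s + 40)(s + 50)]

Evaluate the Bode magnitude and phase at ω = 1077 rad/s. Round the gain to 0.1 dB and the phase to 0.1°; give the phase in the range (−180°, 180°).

At s = jω = j1077:
zero (s+270): 270 + j1077 → |·| = √(270²+1077²) = √1232829 ≈ 1110.3, ∠ = arctan(1077/270) ≈ 75.93°
pole (s+40): 40 + j1077 → |·| = √(40²+1077²) = √1161529 ≈ 1077.7, ∠ = arctan(1077/40) ≈ 87.87°
pole (s+50): 50 + j1077 → |·| = √(50²+1077²) = √1162429 ≈ 1078.2, ∠ = arctan(1077/50) ≈ 87.34°
|G| = 5 · 1110.3 / 1.162e+06 ≈ 0.0047775
Gain = 20 log₁₀(0.0047775) ≈ -46.42 dB
∠G = 75.93° − 175.21° = -99.28°

-46.4 dB, -99.3°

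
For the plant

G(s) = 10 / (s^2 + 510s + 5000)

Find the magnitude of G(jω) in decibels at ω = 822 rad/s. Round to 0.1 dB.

-98.0 dB

Substitute s = j822:
Numerator: 10 = 10 + j0
Denominator: (j822)^2 + 510(j822) + 5000 = -670684 + j419220
|N| = √(10² + 0²) ≈ 10, ∠N ≈ 0.00°
|D| = √(670684² + 419220²) ≈ 7.9093e+05, ∠D ≈ 147.99°
|G| = 10 / 7.9093e+05 ≈ 1.2643e-05
Gain = 20 log₁₀(1.2643e-05) ≈ -97.96 dB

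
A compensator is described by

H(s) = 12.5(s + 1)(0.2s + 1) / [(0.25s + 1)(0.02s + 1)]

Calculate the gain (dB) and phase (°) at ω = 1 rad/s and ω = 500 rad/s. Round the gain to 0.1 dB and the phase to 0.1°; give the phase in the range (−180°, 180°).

ω = 1: 24.9 dB, 41.1°; ω = 500: 53.9 dB, 5.5°

At ω = 1 rad/s:
zero (1 + j1·1) = 1 + j1 → |·| ≈ 1.4142, ∠ ≈ 45.00°
zero (1 + j1·0.2) = 1 + j0.2 → |·| ≈ 1.0198, ∠ ≈ 11.31°
pole (1 + j1·0.25) = 1 + j0.25 → |·| ≈ 1.0308, ∠ ≈ 14.04°
pole (1 + j1·0.02) = 1 + j0.02 → |·| ≈ 1.0002, ∠ ≈ 1.15°
|H| = 12.5 · 1.4142 · 1.0198 / (1.0308 · 1.0002) ≈ 17.485
Gain = 20 log₁₀(17.485) ≈ 24.85 dB
∠H = (45.00° + 11.31°) − (14.04° + 1.15°) = 41.12°

At ω = 500 rad/s:
zero (1 + j500·1) = 1 + j500 → |·| ≈ 500, ∠ ≈ 89.89°
zero (1 + j500·0.2) = 1 + j100 → |·| ≈ 100, ∠ ≈ 89.43°
pole (1 + j500·0.25) = 1 + j125 → |·| ≈ 125, ∠ ≈ 89.54°
pole (1 + j500·0.02) = 1 + j10 → |·| ≈ 10.05, ∠ ≈ 84.29°
|H| = 12.5 · 500 · 100 / (125 · 10.05) ≈ 497.51
Gain = 20 log₁₀(497.51) ≈ 53.94 dB
∠H = (89.89° + 89.43°) − (89.54° + 84.29°) = 5.49°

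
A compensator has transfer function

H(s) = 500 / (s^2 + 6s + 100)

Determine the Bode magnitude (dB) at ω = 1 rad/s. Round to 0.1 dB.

At s = jω = j1:
quadratic: (j1)² + 6·j1 + 100 = 99 + j6 → |·| ≈ 99.182, ∠ ≈ 3.47°
|H| = 500 / 99.182 ≈ 5.0412
Gain = 20 log₁₀(5.0412) ≈ 14.05 dB

14.1 dB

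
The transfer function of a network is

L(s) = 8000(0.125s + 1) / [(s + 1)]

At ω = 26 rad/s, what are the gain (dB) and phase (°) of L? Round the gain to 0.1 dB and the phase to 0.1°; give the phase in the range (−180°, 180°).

At ω = 26 rad/s:
zero (1 + j26·0.125) = 1 + j3.25 → |·| ≈ 3.4004, ∠ ≈ 72.90°
pole (1 + j26·1) = 1 + j26 → |·| ≈ 26.019, ∠ ≈ 87.80°
|L| = 8000 · 3.4004 / (26.019) ≈ 1045.5
Gain = 20 log₁₀(1045.5) ≈ 60.39 dB
∠L = (72.90°) − (87.80°) = -14.90°

60.4 dB, -14.9°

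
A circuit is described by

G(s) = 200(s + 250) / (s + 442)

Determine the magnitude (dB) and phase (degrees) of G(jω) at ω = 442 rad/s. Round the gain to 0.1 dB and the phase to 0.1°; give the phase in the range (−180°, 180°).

At s = jω = j442:
zero (s+250): 250 + j442 → |·| = √(250²+442²) = √257864 ≈ 507.8, ∠ = arctan(442/250) ≈ 60.51°
pole (s+442): 442 + j442 → |·| = √(442²+442²) = √390728 ≈ 625.08, ∠ = arctan(442/442) ≈ 45.00°
|G| = 200 · 507.8 / 625.08 ≈ 162.48
Gain = 20 log₁₀(162.48) ≈ 44.22 dB
∠G = 60.51° − 45.00° = 15.51°

44.2 dB, 15.5°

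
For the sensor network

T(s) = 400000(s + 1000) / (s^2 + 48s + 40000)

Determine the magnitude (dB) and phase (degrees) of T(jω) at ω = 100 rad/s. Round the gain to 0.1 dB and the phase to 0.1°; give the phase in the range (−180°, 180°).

82.4 dB, -3.4°

At s = jω = j100:
zero (s+1000): 1000 + j100 → |·| = √(1000²+100²) = √1010000 ≈ 1005, ∠ = arctan(100/1000) ≈ 5.71°
quadratic: (j100)² + 48·j100 + 40000 = 30000 + j4800 → |·| ≈ 30382, ∠ ≈ 9.09°
|T| = 400000 · 1005 / 30382 ≈ 13232
Gain = 20 log₁₀(13232) ≈ 82.43 dB
∠T = 5.71° − 9.09° = -3.38°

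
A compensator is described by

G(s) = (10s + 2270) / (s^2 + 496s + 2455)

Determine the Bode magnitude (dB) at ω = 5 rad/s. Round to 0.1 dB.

-3.7 dB

Substitute s = j5:
Numerator: 10(j5) + 2270 = 2270 + j50
Denominator: (j5)^2 + 496(j5) + 2455 = 2430 + j2480
|N| = √(2270² + 50²) ≈ 2270.6, ∠N ≈ 1.26°
|D| = √(2430² + 2480²) ≈ 3472.1, ∠D ≈ 45.58°
|G| = 2270.6 / 3472.1 ≈ 0.65396
Gain = 20 log₁₀(0.65396) ≈ -3.69 dB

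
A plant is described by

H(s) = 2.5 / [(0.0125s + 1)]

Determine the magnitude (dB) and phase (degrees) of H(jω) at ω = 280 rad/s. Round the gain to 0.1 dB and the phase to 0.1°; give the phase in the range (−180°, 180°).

At ω = 280 rad/s:
pole (1 + j280·0.0125) = 1 + j3.5 → |·| ≈ 3.6401, ∠ ≈ 74.05°
|H| = 2.5 · 1 / (3.6401) ≈ 0.68679
Gain = 20 log₁₀(0.68679) ≈ -3.26 dB
∠H = (0°) − (74.05°) = -74.05°

-3.3 dB, -74.1°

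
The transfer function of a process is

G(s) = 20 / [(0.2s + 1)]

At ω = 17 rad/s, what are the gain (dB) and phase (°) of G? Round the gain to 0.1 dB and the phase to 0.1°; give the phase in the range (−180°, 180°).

At ω = 17 rad/s:
pole (1 + j17·0.2) = 1 + j3.4 → |·| ≈ 3.544, ∠ ≈ 73.61°
|G| = 20 · 1 / (3.544) ≈ 5.6433
Gain = 20 log₁₀(5.6433) ≈ 15.03 dB
∠G = (0°) − (73.61°) = -73.61°

15.0 dB, -73.6°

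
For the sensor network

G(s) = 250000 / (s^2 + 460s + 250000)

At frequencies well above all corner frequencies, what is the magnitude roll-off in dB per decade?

-40 dB/decade

Each pole contributes −20 dB/decade at high frequency; each zero contributes +20 dB/decade.
Net: 0 zero(s) − 2 pole(s) → -40 dB/decade.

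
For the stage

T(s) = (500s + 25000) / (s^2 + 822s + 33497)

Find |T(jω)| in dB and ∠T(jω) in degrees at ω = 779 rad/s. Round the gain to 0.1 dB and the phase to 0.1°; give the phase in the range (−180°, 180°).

Substitute s = j779:
Numerator: 500(j779) + 25000 = 25000 + j389500
Denominator: (j779)^2 + 822(j779) + 33497 = -573344 + j640338
|N| = √(25000² + 389500²) ≈ 3.903e+05, ∠N ≈ 86.33°
|D| = √(573344² + 640338²) ≈ 8.5951e+05, ∠D ≈ 131.84°
|T| = 3.903e+05 / 8.5951e+05 ≈ 0.4541
Gain = 20 log₁₀(0.4541) ≈ -6.86 dB
∠T = 86.33° − 131.84° = -45.51°

-6.9 dB, -45.5°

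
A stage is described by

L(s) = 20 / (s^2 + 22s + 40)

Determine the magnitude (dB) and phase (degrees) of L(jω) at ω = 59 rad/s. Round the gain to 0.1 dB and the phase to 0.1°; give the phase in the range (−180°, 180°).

Substitute s = j59:
Numerator: 20 = 20 + j0
Denominator: (j59)^2 + 22(j59) + 40 = -3441 + j1298
|N| = √(20² + 0²) ≈ 20, ∠N ≈ 0.00°
|D| = √(3441² + 1298²) ≈ 3677.7, ∠D ≈ 159.33°
|L| = 20 / 3677.7 ≈ 0.0054382
Gain = 20 log₁₀(0.0054382) ≈ -45.29 dB
∠L = 0.00° − 159.33° = -159.33°

-45.3 dB, -159.3°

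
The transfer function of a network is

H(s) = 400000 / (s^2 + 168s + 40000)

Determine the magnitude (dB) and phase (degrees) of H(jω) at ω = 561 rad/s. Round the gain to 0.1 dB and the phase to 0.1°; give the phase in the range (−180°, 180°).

2.8 dB, -161.1°

At s = jω = j561:
quadratic: (j561)² + 168·j561 + 40000 = -274721 + j94248 → |·| ≈ 2.9044e+05, ∠ ≈ 161.06°
|H| = 400000 / 2.9044e+05 ≈ 1.3772
Gain = 20 log₁₀(1.3772) ≈ 2.78 dB
∠H = 0.00° − 161.06° = -161.06°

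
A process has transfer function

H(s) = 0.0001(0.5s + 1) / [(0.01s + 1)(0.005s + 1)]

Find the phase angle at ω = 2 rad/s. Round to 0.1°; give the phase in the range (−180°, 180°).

43.3°

At ω = 2 rad/s:
zero (1 + j2·0.5) = 1 + j1 → |·| ≈ 1.4142, ∠ ≈ 45.00°
pole (1 + j2·0.01) = 1 + j0.02 → |·| ≈ 1.0002, ∠ ≈ 1.15°
pole (1 + j2·0.005) = 1 + j0.01 → |·| ≈ 1, ∠ ≈ 0.57°
∠H = (45.00°) − (1.15° + 0.57°) = 43.28°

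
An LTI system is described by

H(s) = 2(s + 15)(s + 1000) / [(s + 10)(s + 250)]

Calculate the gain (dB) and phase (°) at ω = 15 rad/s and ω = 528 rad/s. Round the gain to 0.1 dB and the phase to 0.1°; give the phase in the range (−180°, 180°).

At s = jω = j15:
zero (s+15): 15 + j15 → |·| = √(15²+15²) = √450 ≈ 21.213, ∠ = arctan(15/15) ≈ 45.00°
zero (s+1000): 1000 + j15 → |·| = √(1000²+15²) = √1000225 ≈ 1000.1, ∠ = arctan(15/1000) ≈ 0.86°
pole (s+10): 10 + j15 → |·| = √(10²+15²) = √325 ≈ 18.028, ∠ = arctan(15/10) ≈ 56.31°
pole (s+250): 250 + j15 → |·| = √(250²+15²) = √62725 ≈ 250.45, ∠ = arctan(15/250) ≈ 3.43°
|H| = 2 · 21215 / 4515.1 ≈ 9.3974
Gain = 20 log₁₀(9.3974) ≈ 19.46 dB
∠H = 45.86° − 59.74° = -13.88°

At s = jω = j528:
zero (s+15): 15 + j528 → |·| = √(15²+528²) = √279009 ≈ 528.21, ∠ = arctan(528/15) ≈ 88.37°
zero (s+1000): 1000 + j528 → |·| = √(1000²+528²) = √1278784 ≈ 1130.8, ∠ = arctan(528/1000) ≈ 27.83°
pole (s+10): 10 + j528 → |·| = √(10²+528²) = √278884 ≈ 528.09, ∠ = arctan(528/10) ≈ 88.91°
pole (s+250): 250 + j528 → |·| = √(250²+528²) = √341284 ≈ 584.2, ∠ = arctan(528/250) ≈ 64.66°
|H| = 2 · 5.973e+05 / 3.0851e+05 ≈ 3.8722
Gain = 20 log₁₀(3.8722) ≈ 11.76 dB
∠H = 116.20° − 153.57° = -37.37°

ω = 15: 19.5 dB, -13.9°; ω = 528: 11.8 dB, -37.4°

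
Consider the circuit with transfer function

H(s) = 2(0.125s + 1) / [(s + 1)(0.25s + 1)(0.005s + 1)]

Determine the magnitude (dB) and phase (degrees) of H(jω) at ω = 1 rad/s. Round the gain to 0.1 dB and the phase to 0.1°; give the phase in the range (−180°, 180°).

2.8 dB, -52.2°

At ω = 1 rad/s:
zero (1 + j1·0.125) = 1 + j0.125 → |·| ≈ 1.0078, ∠ ≈ 7.13°
pole (1 + j1·1) = 1 + j1 → |·| ≈ 1.4142, ∠ ≈ 45.00°
pole (1 + j1·0.25) = 1 + j0.25 → |·| ≈ 1.0308, ∠ ≈ 14.04°
pole (1 + j1·0.005) = 1 + j0.005 → |·| ≈ 1, ∠ ≈ 0.29°
|H| = 2 · 1.0078 / (1.4142 · 1.0308 · 1) ≈ 1.3827
Gain = 20 log₁₀(1.3827) ≈ 2.81 dB
∠H = (7.13°) − (45.00° + 14.04° + 0.29°) = -52.20°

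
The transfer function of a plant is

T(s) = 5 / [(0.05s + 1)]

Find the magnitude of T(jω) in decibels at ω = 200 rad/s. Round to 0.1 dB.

-6.1 dB

At ω = 200 rad/s:
pole (1 + j200·0.05) = 1 + j10 → |·| ≈ 10.05, ∠ ≈ 84.29°
|T| = 5 · 1 / (10.05) ≈ 0.49751
Gain = 20 log₁₀(0.49751) ≈ -6.06 dB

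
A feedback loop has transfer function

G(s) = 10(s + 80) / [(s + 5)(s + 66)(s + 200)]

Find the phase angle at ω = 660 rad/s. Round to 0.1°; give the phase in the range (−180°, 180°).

At s = jω = j660:
zero (s+80): 80 + j660 → |·| = √(80²+660²) = √442000 ≈ 664.83, ∠ = arctan(660/80) ≈ 83.09°
pole (s+5): 5 + j660 → |·| = √(5²+660²) = √435625 ≈ 660.02, ∠ = arctan(660/5) ≈ 89.57°
pole (s+66): 66 + j660 → |·| = √(66²+660²) = √439956 ≈ 663.29, ∠ = arctan(660/66) ≈ 84.29°
pole (s+200): 200 + j660 → |·| = √(200²+660²) = √475600 ≈ 689.64, ∠ = arctan(660/200) ≈ 73.14°
∠G = 83.09° − 247.00° = -163.91°

-163.9°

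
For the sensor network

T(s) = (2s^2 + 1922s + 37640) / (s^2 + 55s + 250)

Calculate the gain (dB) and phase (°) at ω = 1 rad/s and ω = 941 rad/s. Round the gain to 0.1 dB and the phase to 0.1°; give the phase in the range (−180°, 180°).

ω = 1: 43.4 dB, -9.5°; ω = 941: 9.0 dB, -42.9°

Substitute s = j1:
Numerator: 2(j1)^2 + 1922(j1) + 37640 = 37638 + j1922
Denominator: (j1)^2 + 55(j1) + 250 = 249 + j55
|N| = √(37638² + 1922²) ≈ 37687, ∠N ≈ 2.92°
|D| = √(249² + 55²) ≈ 255, ∠D ≈ 12.46°
|T| = 37687 / 255 ≈ 147.79
Gain = 20 log₁₀(147.79) ≈ 43.39 dB
∠T = 2.92° − 12.46° = -9.54°

Substitute s = j941:
Numerator: 2(j941)^2 + 1922(j941) + 37640 = -1733322 + j1808602
Denominator: (j941)^2 + 55(j941) + 250 = -885231 + j51755
|N| = √(1733322² + 1808602²) ≈ 2.5051e+06, ∠N ≈ 133.78°
|D| = √(885231² + 51755²) ≈ 8.8674e+05, ∠D ≈ 176.65°
|T| = 2.5051e+06 / 8.8674e+05 ≈ 2.8251
Gain = 20 log₁₀(2.8251) ≈ 9.02 dB
∠T = 133.78° − 176.65° = -42.87°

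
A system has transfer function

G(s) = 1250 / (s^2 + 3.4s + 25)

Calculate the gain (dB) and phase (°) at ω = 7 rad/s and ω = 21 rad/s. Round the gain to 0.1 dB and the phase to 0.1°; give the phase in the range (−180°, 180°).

At s = jω = j7:
quadratic: (j7)² + 3.4·j7 + 25 = -24 + j23.8 → |·| ≈ 33.8, ∠ ≈ 135.24°
|G| = 1250 / 33.8 ≈ 36.982
Gain = 20 log₁₀(36.982) ≈ 31.36 dB
∠G = 0.00° − 135.24° = -135.24°

At s = jω = j21:
quadratic: (j21)² + 3.4·j21 + 25 = -416 + j71.4 → |·| ≈ 422.08, ∠ ≈ 170.26°
|G| = 1250 / 422.08 ≈ 2.9615
Gain = 20 log₁₀(2.9615) ≈ 9.43 dB
∠G = 0.00° − 170.26° = -170.26°

ω = 7: 31.4 dB, -135.2°; ω = 21: 9.4 dB, -170.3°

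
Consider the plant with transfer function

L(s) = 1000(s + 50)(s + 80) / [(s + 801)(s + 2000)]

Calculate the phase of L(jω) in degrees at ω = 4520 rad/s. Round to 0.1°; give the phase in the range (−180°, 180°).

At s = jω = j4520:
zero (s+50): 50 + j4520 → |·| = √(50²+4520²) = √20432900 ≈ 4520.3, ∠ = arctan(4520/50) ≈ 89.37°
zero (s+80): 80 + j4520 → |·| = √(80²+4520²) = √20436800 ≈ 4520.7, ∠ = arctan(4520/80) ≈ 88.99°
pole (s+801): 801 + j4520 → |·| = √(801²+4520²) = √21072001 ≈ 4590.4, ∠ = arctan(4520/801) ≈ 79.95°
pole (s+2000): 2000 + j4520 → |·| = √(2000²+4520²) = √24430400 ≈ 4942.7, ∠ = arctan(4520/2000) ≈ 66.13°
∠L = 178.36° − 146.08° = 32.28°

32.3°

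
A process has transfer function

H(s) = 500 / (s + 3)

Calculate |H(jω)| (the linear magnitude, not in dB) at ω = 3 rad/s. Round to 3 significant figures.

118

At s = jω = j3:
pole (s+3): 3 + j3 → |·| = √(3²+3²) = √18 ≈ 4.2426, ∠ = arctan(3/3) ≈ 45.00°
|H| = 500 / 4.2426 ≈ 117.85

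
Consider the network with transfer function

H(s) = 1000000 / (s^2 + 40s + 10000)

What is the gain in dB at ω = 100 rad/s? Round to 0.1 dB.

48.0 dB

At s = jω = j100:
quadratic: (j100)² + 40·j100 + 10000 = 0 + j4000 → |·| ≈ 4000, ∠ ≈ 90.00°
|H| = 1000000 / 4000 ≈ 250
Gain = 20 log₁₀(250) ≈ 47.96 dB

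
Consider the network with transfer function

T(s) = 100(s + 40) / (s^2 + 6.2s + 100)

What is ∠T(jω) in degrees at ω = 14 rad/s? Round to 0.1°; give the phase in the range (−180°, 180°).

-118.6°

At s = jω = j14:
zero (s+40): 40 + j14 → |·| = √(40²+14²) = √1796 ≈ 42.379, ∠ = arctan(14/40) ≈ 19.29°
quadratic: (j14)² + 6.2·j14 + 100 = -96 + j86.8 → |·| ≈ 129.42, ∠ ≈ 137.88°
∠T = 19.29° − 137.88° = -118.59°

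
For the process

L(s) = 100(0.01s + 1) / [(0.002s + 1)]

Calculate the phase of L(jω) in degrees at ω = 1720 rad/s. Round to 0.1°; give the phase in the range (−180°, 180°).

12.9°

At ω = 1720 rad/s:
zero (1 + j1720·0.01) = 1 + j17.2 → |·| ≈ 17.229, ∠ ≈ 86.67°
pole (1 + j1720·0.002) = 1 + j3.44 → |·| ≈ 3.5824, ∠ ≈ 73.79°
∠L = (86.67°) − (73.79°) = 12.88°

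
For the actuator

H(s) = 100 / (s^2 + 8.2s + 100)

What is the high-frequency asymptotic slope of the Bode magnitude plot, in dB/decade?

-40 dB/decade

Each pole contributes −20 dB/decade at high frequency; each zero contributes +20 dB/decade.
Net: 0 zero(s) − 2 pole(s) → -40 dB/decade.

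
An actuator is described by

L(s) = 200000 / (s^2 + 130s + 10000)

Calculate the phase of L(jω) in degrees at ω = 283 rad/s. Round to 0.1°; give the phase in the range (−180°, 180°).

At s = jω = j283:
quadratic: (j283)² + 130·j283 + 10000 = -70089 + j36790 → |·| ≈ 79158, ∠ ≈ 152.30°
∠L = 0.00° − 152.30° = -152.30°

-152.3°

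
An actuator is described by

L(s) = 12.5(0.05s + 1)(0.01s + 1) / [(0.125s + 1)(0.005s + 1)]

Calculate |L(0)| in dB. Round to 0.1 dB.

L(0) = 12.5 · 1 / 1 = 12.5
20 log₁₀(12.5) ≈ 21.94 dB

21.9 dB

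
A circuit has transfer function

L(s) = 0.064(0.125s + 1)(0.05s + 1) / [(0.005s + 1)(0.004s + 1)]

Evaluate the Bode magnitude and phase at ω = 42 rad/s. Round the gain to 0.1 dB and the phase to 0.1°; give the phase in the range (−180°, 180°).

-2.3 dB, 122.4°

At ω = 42 rad/s:
zero (1 + j42·0.125) = 1 + j5.25 → |·| ≈ 5.3444, ∠ ≈ 79.22°
zero (1 + j42·0.05) = 1 + j2.1 → |·| ≈ 2.3259, ∠ ≈ 64.54°
pole (1 + j42·0.005) = 1 + j0.21 → |·| ≈ 1.0218, ∠ ≈ 11.86°
pole (1 + j42·0.004) = 1 + j0.168 → |·| ≈ 1.014, ∠ ≈ 9.54°
|L| = 0.064 · 5.3444 · 2.3259 / (1.0218 · 1.014) ≈ 0.76783
Gain = 20 log₁₀(0.76783) ≈ -2.29 dB
∠L = (79.22° + 64.54°) − (11.86° + 9.54°) = 122.36°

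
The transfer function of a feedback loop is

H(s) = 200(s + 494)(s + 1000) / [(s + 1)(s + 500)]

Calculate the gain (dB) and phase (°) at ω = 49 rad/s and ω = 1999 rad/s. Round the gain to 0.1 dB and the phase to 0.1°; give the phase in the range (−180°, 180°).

At s = jω = j49:
zero (s+494): 494 + j49 → |·| = √(494²+49²) = √246437 ≈ 496.42, ∠ = arctan(49/494) ≈ 5.66°
zero (s+1000): 1000 + j49 → |·| = √(1000²+49²) = √1002401 ≈ 1001.2, ∠ = arctan(49/1000) ≈ 2.81°
pole (s+1): 1 + j49 → |·| = √(1²+49²) = √2402 ≈ 49.01, ∠ = arctan(49/1) ≈ 88.83°
pole (s+500): 500 + j49 → |·| = √(500²+49²) = √252401 ≈ 502.4, ∠ = arctan(49/500) ≈ 5.60°
|H| = 200 · 4.9702e+05 / 24623 ≈ 4037
Gain = 20 log₁₀(4037) ≈ 72.12 dB
∠H = 8.47° − 94.43° = -85.96°

At s = jω = j1999:
zero (s+494): 494 + j1999 → |·| = √(494²+1999²) = √4240037 ≈ 2059.1, ∠ = arctan(1999/494) ≈ 76.12°
zero (s+1000): 1000 + j1999 → |·| = √(1000²+1999²) = √4996001 ≈ 2235.2, ∠ = arctan(1999/1000) ≈ 63.42°
pole (s+1): 1 + j1999 → |·| = √(1²+1999²) = √3996002 ≈ 1999, ∠ = arctan(1999/1) ≈ 89.97°
pole (s+500): 500 + j1999 → |·| = √(500²+1999²) = √4246001 ≈ 2060.6, ∠ = arctan(1999/500) ≈ 75.96°
|H| = 200 · 4.6025e+06 / 4.1191e+06 ≈ 223.47
Gain = 20 log₁₀(223.47) ≈ 46.98 dB
∠H = 139.54° − 165.93° = -26.39°

ω = 49: 72.1 dB, -86.0°; ω = 1999: 47.0 dB, -26.4°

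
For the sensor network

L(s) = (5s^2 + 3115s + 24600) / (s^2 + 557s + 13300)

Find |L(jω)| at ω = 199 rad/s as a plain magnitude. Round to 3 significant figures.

Substitute s = j199:
Numerator: 5(j199)^2 + 3115(j199) + 24600 = -173405 + j619885
Denominator: (j199)^2 + 557(j199) + 13300 = -26301 + j110843
|N| = √(173405² + 619885²) ≈ 6.4368e+05, ∠N ≈ 105.63°
|D| = √(26301² + 110843²) ≈ 1.1392e+05, ∠D ≈ 103.35°
|L| = 6.4368e+05 / 1.1392e+05 ≈ 5.6503

5.65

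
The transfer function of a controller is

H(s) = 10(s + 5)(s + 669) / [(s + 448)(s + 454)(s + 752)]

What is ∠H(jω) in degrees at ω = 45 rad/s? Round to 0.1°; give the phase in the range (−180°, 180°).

At s = jω = j45:
zero (s+5): 5 + j45 → |·| = √(5²+45²) = √2050 ≈ 45.277, ∠ = arctan(45/5) ≈ 83.66°
zero (s+669): 669 + j45 → |·| = √(669²+45²) = √449586 ≈ 670.51, ∠ = arctan(45/669) ≈ 3.85°
pole (s+448): 448 + j45 → |·| = √(448²+45²) = √202729 ≈ 450.25, ∠ = arctan(45/448) ≈ 5.74°
pole (s+454): 454 + j45 → |·| = √(454²+45²) = √208141 ≈ 456.22, ∠ = arctan(45/454) ≈ 5.66°
pole (s+752): 752 + j45 → |·| = √(752²+45²) = √567529 ≈ 753.35, ∠ = arctan(45/752) ≈ 3.42°
∠H = 87.51° − 14.82° = 72.69°

72.7°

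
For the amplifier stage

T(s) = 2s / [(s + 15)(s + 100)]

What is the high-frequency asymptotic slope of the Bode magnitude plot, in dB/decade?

-20 dB/decade

Each pole contributes −20 dB/decade at high frequency; each zero contributes +20 dB/decade.
Net: 1 zero(s) − 2 pole(s) → -20 dB/decade.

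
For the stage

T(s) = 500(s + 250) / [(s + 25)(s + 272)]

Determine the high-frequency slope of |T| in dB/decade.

Each pole contributes −20 dB/decade at high frequency; each zero contributes +20 dB/decade.
Net: 1 zero(s) − 2 pole(s) → -20 dB/decade.

-20 dB/decade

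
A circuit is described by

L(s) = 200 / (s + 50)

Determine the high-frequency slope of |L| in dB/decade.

-20 dB/decade

Each pole contributes −20 dB/decade at high frequency; each zero contributes +20 dB/decade.
Net: 0 zero(s) − 1 pole(s) → -20 dB/decade.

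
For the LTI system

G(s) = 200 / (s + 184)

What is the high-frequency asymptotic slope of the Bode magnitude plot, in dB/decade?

Each pole contributes −20 dB/decade at high frequency; each zero contributes +20 dB/decade.
Net: 0 zero(s) − 1 pole(s) → -20 dB/decade.

-20 dB/decade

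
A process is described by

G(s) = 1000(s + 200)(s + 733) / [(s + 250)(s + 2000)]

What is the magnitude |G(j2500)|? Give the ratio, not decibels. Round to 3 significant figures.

812

At s = jω = j2500:
zero (s+200): 200 + j2500 → |·| = √(200²+2500²) = √6290000 ≈ 2508, ∠ = arctan(2500/200) ≈ 85.43°
zero (s+733): 733 + j2500 → |·| = √(733²+2500²) = √6787289 ≈ 2605.2, ∠ = arctan(2500/733) ≈ 73.66°
pole (s+250): 250 + j2500 → |·| = √(250²+2500²) = √6312500 ≈ 2512.5, ∠ = arctan(2500/250) ≈ 84.29°
pole (s+2000): 2000 + j2500 → |·| = √(2000²+2500²) = √10250000 ≈ 3201.6, ∠ = arctan(2500/2000) ≈ 51.34°
|G| = 1000 · 6.5338e+06 / 8.044e+06 ≈ 812.26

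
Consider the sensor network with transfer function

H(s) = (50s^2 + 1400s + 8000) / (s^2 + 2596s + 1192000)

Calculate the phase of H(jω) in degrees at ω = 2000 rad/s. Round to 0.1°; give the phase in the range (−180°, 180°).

60.8°

Substitute s = j2000:
Numerator: 50(j2000)^2 + 1400(j2000) + 8000 = -199992000 + j2800000
Denominator: (j2000)^2 + 2596(j2000) + 1192000 = -2808000 + j5192000
|N| = √(199992000² + 2800000²) ≈ 2.0001e+08, ∠N ≈ 179.20°
|D| = √(2808000² + 5192000²) ≈ 5.9027e+06, ∠D ≈ 118.41°
∠H = 179.20° − 118.41° = 60.79°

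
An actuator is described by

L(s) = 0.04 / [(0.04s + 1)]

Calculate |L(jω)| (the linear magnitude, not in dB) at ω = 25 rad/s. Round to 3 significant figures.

0.0283

At ω = 25 rad/s:
pole (1 + j25·0.04) = 1 + j1 → |·| ≈ 1.4142, ∠ ≈ 45.00°
|L| = 0.04 · 1 / (1.4142) ≈ 0.028285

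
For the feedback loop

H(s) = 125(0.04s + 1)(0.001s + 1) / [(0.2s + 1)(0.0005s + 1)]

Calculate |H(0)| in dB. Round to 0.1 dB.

H(0) = 125 · 1 / 1 = 125
20 log₁₀(125) ≈ 41.94 dB

41.9 dB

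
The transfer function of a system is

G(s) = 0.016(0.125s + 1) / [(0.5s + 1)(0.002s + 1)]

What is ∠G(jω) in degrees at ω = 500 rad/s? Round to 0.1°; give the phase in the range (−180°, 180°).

At ω = 500 rad/s:
zero (1 + j500·0.125) = 1 + j62.5 → |·| ≈ 62.508, ∠ ≈ 89.08°
pole (1 + j500·0.5) = 1 + j250 → |·| ≈ 250, ∠ ≈ 89.77°
pole (1 + j500·0.002) = 1 + j1 → |·| ≈ 1.4142, ∠ ≈ 45.00°
∠G = (89.08°) − (89.77° + 45.00°) = -45.69°

-45.7°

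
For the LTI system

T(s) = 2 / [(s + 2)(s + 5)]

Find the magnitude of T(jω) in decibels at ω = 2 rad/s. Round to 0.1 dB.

At s = jω = j2:
pole (s+2): 2 + j2 → |·| = √(2²+2²) = √8 ≈ 2.8284, ∠ = arctan(2/2) ≈ 45.00°
pole (s+5): 5 + j2 → |·| = √(5²+2²) = √29 ≈ 5.3852, ∠ = arctan(2/5) ≈ 21.80°
|T| = 2 / 15.231 ≈ 0.13131
Gain = 20 log₁₀(0.13131) ≈ -17.63 dB

-17.6 dB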